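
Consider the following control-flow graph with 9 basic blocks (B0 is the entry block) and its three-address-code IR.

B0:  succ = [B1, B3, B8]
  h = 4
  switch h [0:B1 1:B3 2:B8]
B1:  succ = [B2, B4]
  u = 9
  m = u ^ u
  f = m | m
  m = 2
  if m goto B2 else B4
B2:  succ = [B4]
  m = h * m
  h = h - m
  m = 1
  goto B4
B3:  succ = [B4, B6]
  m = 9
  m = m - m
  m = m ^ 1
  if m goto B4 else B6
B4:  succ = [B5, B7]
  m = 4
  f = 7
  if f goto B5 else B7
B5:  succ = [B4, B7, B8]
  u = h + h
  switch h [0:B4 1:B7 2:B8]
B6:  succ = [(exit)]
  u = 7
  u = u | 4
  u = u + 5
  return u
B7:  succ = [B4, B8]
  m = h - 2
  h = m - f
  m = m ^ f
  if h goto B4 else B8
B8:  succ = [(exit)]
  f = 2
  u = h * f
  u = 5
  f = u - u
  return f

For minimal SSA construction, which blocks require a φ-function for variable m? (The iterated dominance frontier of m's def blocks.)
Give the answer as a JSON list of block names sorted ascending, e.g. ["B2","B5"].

idom tree: B1←B0 B2←B1 B3←B0 B4←B0 B5←B4 B6←B3 B7←B4 B8←B0
Dom at joins:
  B4: preds {B1,B2,B3,B5,B7}: {B0,B1} ∩ {B0,B1,B2} ∩ {B0,B3} ∩ {B0,B4,B5} ∩ {B0,B4,B7} = {B0}; idom=B0
  B7: preds {B4,B5}: {B0,B4} ∩ {B0,B4,B5} = {B0,B4}; idom=B4
  B8: preds {B0,B5,B7}: {B0} ∩ {B0,B4,B5} ∩ {B0,B4,B7} = {B0}; idom=B0

DF derivation:
  B4←B1: walk B1 to B0
  B4←B2: walk B2→B1 to B0
  B4←B3: walk B3 to B0
  B4←B5: walk B5→B4 to B0
  B4←B7: walk B7→B4 to B0
  B7←B4: walk · to B4
  B7←B5: walk B5 to B4
  B8←B0: walk · to B0
  B8←B5: walk B5→B4 to B0
  B8←B7: walk B7→B4 to B0
  B0 → ∅
  B1 → {B4}
  B2 → {B4}
  B3 → {B4}
  B4 → {B4,B8}
  B5 → {B4,B7,B8}
  B6 → ∅
  B7 → {B4,B8}
  B8 → ∅

φ for m: defs {B1,B2,B3,B4,B7}
  DF⁺ = {B4,B8}

Answer: ["B4", "B8"]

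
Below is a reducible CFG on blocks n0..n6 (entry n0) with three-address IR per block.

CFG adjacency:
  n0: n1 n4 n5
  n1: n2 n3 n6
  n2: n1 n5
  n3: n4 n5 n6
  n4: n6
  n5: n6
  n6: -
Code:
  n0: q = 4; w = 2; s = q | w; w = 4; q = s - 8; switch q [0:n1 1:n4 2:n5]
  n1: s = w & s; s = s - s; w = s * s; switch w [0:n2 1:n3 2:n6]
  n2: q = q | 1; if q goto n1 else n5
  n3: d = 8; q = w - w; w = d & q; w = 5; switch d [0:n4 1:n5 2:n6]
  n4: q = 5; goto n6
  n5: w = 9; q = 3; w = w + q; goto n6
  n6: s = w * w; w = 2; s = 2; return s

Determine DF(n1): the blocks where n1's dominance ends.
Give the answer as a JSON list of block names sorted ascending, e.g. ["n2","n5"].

Answer: ["n1", "n4", "n5", "n6"]

Working:
idom tree: n1←n0 n2←n1 n3←n1 n4←n0 n5←n0 n6←n0
Join-block Dom:
  n1: preds {n0,n2}: {n0} ∩ {n0,n1,n2} = {n0}; idom=n0
  n4: preds {n0,n3}: {n0} ∩ {n0,n1,n3} = {n0}; idom=n0
  n5: preds {n0,n2,n3}: {n0} ∩ {n0,n1,n2} ∩ {n0,n1,n3} = {n0}; idom=n0
  n6: preds {n1,n3,n4,n5}: {n0,n1} ∩ {n0,n1,n3} ∩ {n0,n4} ∩ {n0,n5} = {n0}; idom=n0

DF walk-up:
  join n1 pred n0: · stop@n0
  join n1 pred n2: n2→n1 stop@n0
  join n4 pred n0: · stop@n0
  join n4 pred n3: n3→n1 stop@n0
  join n5 pred n0: · stop@n0
  join n5 pred n2: n2→n1 stop@n0
  join n5 pred n3: n3→n1 stop@n0
  join n6 pred n1: n1 stop@n0
  join n6 pred n3: n3→n1 stop@n0
  join n6 pred n4: n4 stop@n0
  join n6 pred n5: n5 stop@n0
  n0 → ∅
  n1 → {n1,n4,n5,n6}
  n2 → {n1,n5}
  n3 → {n4,n5,n6}
  n4 → {n6}
  n5 → {n6}
  n6 → ∅

DF(n1) = ["n1", "n4", "n5", "n6"]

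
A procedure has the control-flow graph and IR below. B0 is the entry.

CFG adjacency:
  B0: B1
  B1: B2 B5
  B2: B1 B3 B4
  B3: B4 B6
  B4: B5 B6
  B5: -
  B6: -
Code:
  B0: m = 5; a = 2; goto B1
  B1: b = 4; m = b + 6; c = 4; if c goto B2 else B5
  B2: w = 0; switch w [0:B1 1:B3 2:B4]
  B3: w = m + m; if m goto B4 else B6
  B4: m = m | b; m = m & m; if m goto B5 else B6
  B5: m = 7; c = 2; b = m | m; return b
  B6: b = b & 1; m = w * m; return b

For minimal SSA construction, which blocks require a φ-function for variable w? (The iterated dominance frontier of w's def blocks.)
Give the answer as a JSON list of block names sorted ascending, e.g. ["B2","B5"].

Answer: ["B1", "B4", "B5", "B6"]

Working:
idom tree: B1←B0 B2←B1 B3←B2 B4←B2 B5←B1 B6←B2
Dom∩ at merges:
  B1: preds {B0,B2}: {B0} ∩ {B0,B1,B2} = {B0}; idom=B0
  B4: preds {B2,B3}: {B0,B1,B2} ∩ {B0,B1,B2,B3} = {B0,B1,B2}; idom=B2
  B5: preds {B1,B4}: {B0,B1} ∩ {B0,B1,B2,B4} = {B0,B1}; idom=B1
  B6: preds {B3,B4}: {B0,B1,B2,B3} ∩ {B0,B1,B2,B4} = {B0,B1,B2}; idom=B2

Frontier:
  B1←B0: walk · to B0
  B1←B2: walk B2→B1 to B0
  B4←B2: walk · to B2
  B4←B3: walk B3 to B2
  B5←B1: walk · to B1
  B5←B4: walk B4→B2 to B1
  B6←B3: walk B3 to B2
  B6←B4: walk B4 to B2
  DF(B0)=∅
  DF(B1)={B1}
  DF(B2)={B1,B5}
  DF(B3)={B4,B6}
  DF(B4)={B5,B6}
  DF(B5)=∅
  DF(B6)=∅

φ for w: defs {B2,B3}
  DF⁺ = {B1,B4,B5,B6}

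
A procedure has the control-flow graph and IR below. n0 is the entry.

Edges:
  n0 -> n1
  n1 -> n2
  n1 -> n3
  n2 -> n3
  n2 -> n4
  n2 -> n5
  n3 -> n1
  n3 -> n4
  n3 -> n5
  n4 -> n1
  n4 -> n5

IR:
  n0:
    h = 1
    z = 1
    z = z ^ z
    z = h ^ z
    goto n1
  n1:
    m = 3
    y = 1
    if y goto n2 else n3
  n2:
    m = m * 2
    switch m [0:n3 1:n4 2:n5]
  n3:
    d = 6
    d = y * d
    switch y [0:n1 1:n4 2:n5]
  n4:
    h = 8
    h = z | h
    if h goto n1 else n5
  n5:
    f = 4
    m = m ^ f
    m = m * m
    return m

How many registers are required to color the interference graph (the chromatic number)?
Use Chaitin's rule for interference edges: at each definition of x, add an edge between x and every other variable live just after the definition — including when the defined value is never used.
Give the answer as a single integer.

Answer: 4

Working:
Per-block:
  n0 def {h,z} use ∅
  n1 def {m,y} use ∅
  n2 def {m} use {m}
  n3 def {d} use {y}
  n4 def {h} use {z}
  n5 def {f,m} use {m}

Live sets:
  n0 li=∅ lo={z}
  n1 li={z} lo={m,y,z}
  n2 li={m,y,z} lo={m,y,z}
  n3 li={m,y,z} lo={m,z}
  n4 li={m,z} lo={m,z}
  n5 li={m} lo=∅

Interfere edges:
  d: {m,y,z}
  f: {m}
  h: {m,z}
  m: {d,f,h,y,z}
  y: {d,m,z}
  z: {d,h,m,y}

Colouring:
  lower bound: {d,m,y,z} mutually conflict ⇒ χ ≥ 4
  4-colouring: R0={m}  R1={f,z}  R2={d,h}  R3={y}
  χ = 4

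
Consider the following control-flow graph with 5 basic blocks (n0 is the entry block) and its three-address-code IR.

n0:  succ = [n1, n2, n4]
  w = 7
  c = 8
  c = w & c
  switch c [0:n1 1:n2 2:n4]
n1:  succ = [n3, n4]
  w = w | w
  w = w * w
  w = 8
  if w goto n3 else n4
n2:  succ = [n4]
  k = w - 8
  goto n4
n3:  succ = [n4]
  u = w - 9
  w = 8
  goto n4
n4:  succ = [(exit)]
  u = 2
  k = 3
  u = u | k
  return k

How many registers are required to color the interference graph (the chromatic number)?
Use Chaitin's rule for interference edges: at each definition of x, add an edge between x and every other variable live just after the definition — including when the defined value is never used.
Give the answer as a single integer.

Answer: 2

Derivation:
Per-block:
  n0 def {c,w} use ∅
  n1 def {w} use {w}
  n2 def {k} use {w}
  n3 def {u,w} use {w}
  n4 def {k,u} use ∅

Backward fixpoint:
  n0 li=∅ lo={w}
  n1 li={w} lo={w}
  n2 li={w} lo=∅
  n3 li={w} lo=∅
  n4 li=∅ lo=∅

Conflict graph:
  c↔{w}
  k↔{u}
  u↔{k}
  w↔{c}

Registers:
  lower bound: {c,w} mutually conflict ⇒ χ ≥ 2
  2-colouring: c0={c,k}  c1={u,w}
  χ = 2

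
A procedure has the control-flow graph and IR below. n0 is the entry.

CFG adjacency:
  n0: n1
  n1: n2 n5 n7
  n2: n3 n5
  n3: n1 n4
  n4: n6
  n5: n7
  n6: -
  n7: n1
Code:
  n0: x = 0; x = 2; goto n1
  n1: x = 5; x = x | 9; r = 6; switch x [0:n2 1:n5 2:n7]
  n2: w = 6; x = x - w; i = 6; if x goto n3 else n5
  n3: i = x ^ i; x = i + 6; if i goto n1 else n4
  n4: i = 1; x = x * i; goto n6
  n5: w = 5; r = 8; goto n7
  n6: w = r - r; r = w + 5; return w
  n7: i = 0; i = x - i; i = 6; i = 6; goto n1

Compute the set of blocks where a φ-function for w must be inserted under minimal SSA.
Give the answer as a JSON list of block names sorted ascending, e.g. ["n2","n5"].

Answer: ["n1", "n5", "n7"]

Derivation:
idom tree: n1←n0 n2←n1 n3←n2 n4←n3 n5←n1 n6←n4 n7←n1
Join-block Dom:
  n1: preds {n0,n3,n7}: {n0} ∩ {n0,n1,n2,n3} ∩ {n0,n1,n7} = {n0}; idom=n0
  n5: preds {n1,n2}: {n0,n1} ∩ {n0,n1,n2} = {n0,n1}; idom=n1
  n7: preds {n1,n5}: {n0,n1} ∩ {n0,n1,n5} = {n0,n1}; idom=n1

DF walk-up:
  n1←n0: walk · to n0
  n1←n3: walk n3→n2→n1 to n0
  n1←n7: walk n7→n1 to n0
  n5←n1: walk · to n1
  n5←n2: walk n2 to n1
  n7←n1: walk · to n1
  n7←n5: walk n5 to n1
  n0: DF=∅
  n1: DF={n1}
  n2: DF={n1,n5}
  n3: DF={n1}
  n4: DF=∅
  n5: DF={n7}
  n6: DF=∅
  n7: DF={n1}

φ for w: defs {n2,n5,n6}
  DF⁺ = {n1,n5,n7}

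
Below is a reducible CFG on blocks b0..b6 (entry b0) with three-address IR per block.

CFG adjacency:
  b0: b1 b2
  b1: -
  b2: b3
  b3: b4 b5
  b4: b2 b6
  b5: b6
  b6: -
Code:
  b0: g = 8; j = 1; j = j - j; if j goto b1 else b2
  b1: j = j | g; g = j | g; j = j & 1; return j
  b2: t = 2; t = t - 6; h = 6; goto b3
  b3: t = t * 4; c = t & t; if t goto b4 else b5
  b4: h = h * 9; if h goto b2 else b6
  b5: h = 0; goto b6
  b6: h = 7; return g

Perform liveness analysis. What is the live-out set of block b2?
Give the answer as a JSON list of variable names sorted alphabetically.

Answer: ["g", "h", "t"]

Derivation:
def/use:
  b0: {g,j} / ∅
  b1: {g,j} / {g,j}
  b2: {h,t} / ∅
  b3: {c,t} / {t}
  b4: {h} / {h}
  b5: {h} / ∅
  b6: {h} / {g}

Live sets:
  live b0: ∅→{g,j}
  live b1: {g,j}→∅
  live b2: {g}→{g,h,t}
  live b3: {g,h,t}→{g,h}
  live b4: {g,h}→{g}
  live b5: {g}→{g}
  live b6: {g}→∅

live-out(b2) = ["g", "h", "t"]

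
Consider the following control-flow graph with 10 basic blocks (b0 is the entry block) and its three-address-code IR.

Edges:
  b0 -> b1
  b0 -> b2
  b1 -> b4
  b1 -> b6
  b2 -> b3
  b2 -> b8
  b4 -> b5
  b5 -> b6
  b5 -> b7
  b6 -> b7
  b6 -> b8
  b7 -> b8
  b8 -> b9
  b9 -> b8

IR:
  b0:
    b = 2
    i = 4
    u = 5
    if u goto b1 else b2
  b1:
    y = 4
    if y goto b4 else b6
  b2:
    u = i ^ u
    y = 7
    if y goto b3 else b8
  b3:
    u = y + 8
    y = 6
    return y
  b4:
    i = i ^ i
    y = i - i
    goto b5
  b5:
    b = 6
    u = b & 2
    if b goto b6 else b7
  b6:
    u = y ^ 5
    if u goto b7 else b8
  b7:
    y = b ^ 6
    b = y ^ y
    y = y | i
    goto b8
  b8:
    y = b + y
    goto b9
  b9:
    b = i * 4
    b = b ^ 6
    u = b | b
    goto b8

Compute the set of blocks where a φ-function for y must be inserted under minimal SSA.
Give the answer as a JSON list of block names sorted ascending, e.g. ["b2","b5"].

idom tree: b1←b0 b2←b0 b3←b2 b4←b1 b5←b4 b6←b1 b7←b1 b8←b0 b9←b8
Dom at joins:
  b6: preds {b1,b5}: {b0,b1} ∩ {b0,b1,b4,b5} = {b0,b1}; idom=b1
  b7: preds {b5,b6}: {b0,b1,b4,b5} ∩ {b0,b1,b6} = {b0,b1}; idom=b1
  b8: preds {b2,b6,b7,b9}: {b0,b2} ∩ {b0,b1,b6} ∩ {b0,b1,b7} ∩ {b0,b8,b9} = {b0}; idom=b0

DF derivation:
  b6←b1: walk · to b1
  b6←b5: walk b5→b4 to b1
  b7←b5: walk b5→b4 to b1
  b7←b6: walk b6 to b1
  b8←b2: walk b2 to b0
  b8←b6: walk b6→b1 to b0
  b8←b7: walk b7→b1 to b0
  b8←b9: walk b9→b8 to b0
  DF(b0)=∅
  DF(b1)={b8}
  DF(b2)={b8}
  DF(b3)=∅
  DF(b4)={b6,b7}
  DF(b5)={b6,b7}
  DF(b6)={b7,b8}
  DF(b7)={b8}
  DF(b8)={b8}
  DF(b9)={b8}

φ for y: defs {b1,b2,b3,b4,b7,b8}
  DF⁺ = {b6,b7,b8}

Answer: ["b6", "b7", "b8"]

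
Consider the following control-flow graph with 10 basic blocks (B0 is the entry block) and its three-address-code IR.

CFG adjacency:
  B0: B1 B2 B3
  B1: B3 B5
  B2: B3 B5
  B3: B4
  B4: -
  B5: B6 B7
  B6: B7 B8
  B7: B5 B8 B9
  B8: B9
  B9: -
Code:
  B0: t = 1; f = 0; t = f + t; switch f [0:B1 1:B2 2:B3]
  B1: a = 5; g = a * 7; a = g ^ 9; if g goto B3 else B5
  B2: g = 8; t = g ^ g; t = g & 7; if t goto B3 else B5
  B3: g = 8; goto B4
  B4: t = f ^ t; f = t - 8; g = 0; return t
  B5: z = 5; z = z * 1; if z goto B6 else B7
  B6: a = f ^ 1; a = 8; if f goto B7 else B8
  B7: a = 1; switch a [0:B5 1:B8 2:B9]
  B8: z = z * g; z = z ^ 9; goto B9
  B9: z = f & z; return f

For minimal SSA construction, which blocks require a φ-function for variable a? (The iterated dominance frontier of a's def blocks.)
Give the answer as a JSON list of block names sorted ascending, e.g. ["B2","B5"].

idom tree: B1←B0 B2←B0 B3←B0 B4←B3 B5←B0 B6←B5 B7←B5 B8←B5 B9←B5
Dom∩ at merges:
  B3: preds {B0,B1,B2}: {B0} ∩ {B0,B1} ∩ {B0,B2} = {B0}; idom=B0
  B5: preds {B1,B2,B7}: {B0,B1} ∩ {B0,B2} ∩ {B0,B5,B7} = {B0}; idom=B0
  B7: preds {B5,B6}: {B0,B5} ∩ {B0,B5,B6} = {B0,B5}; idom=B5
  B8: preds {B6,B7}: {B0,B5,B6} ∩ {B0,B5,B7} = {B0,B5}; idom=B5
  B9: preds {B7,B8}: {B0,B5,B7} ∩ {B0,B5,B8} = {B0,B5}; idom=B5

DF walk-up:
  B3←B0: walk · to B0
  B3←B1: walk B1 to B0
  B3←B2: walk B2 to B0
  B5←B1: walk B1 to B0
  B5←B2: walk B2 to B0
  B5←B7: walk B7→B5 to B0
  B7←B5: walk · to B5
  B7←B6: walk B6 to B5
  B8←B6: walk B6 to B5
  B8←B7: walk B7 to B5
  B9←B7: walk B7 to B5
  B9←B8: walk B8 to B5
  B0 → ∅
  B1 → {B3,B5}
  B2 → {B3,B5}
  B3 → ∅
  B4 → ∅
  B5 → {B5}
  B6 → {B7,B8}
  B7 → {B5,B8,B9}
  B8 → {B9}
  B9 → ∅

φ for a: defs {B1,B6,B7}
  DF⁺ = {B3,B5,B7,B8,B9}

Answer: ["B3", "B5", "B7", "B8", "B9"]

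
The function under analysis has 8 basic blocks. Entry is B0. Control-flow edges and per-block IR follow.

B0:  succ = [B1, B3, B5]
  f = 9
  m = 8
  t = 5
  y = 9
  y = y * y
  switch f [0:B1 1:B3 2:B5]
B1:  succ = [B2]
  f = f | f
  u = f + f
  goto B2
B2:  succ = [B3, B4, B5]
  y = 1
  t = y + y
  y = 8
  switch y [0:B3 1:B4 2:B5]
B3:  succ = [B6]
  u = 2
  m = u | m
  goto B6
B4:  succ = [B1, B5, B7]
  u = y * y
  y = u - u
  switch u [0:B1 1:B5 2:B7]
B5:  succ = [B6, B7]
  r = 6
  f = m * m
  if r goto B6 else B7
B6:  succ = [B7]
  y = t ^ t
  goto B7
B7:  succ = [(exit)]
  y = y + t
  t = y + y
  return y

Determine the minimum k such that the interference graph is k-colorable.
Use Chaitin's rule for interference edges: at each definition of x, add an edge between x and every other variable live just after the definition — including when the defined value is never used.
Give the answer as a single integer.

Answer: 5

Working:
Block summaries:
  B0: def={f,m,t,y} ue=∅
  B1: def={f,u} ue={f}
  B2: def={t,y} ue=∅
  B3: def={m,u} ue={m}
  B4: def={u,y} ue={y}
  B5: def={f,r} ue={m}
  B6: def={y} ue={t}
  B7: def={t,y} ue={t,y}

Live sets:
  live B0: ∅→{f,m,t,y}
  live B1: {f,m}→{f,m}
  live B2: {f,m}→{f,m,t,y}
  live B3: {m,t}→{t}
  live B4: {f,m,t,y}→{f,m,t,y}
  live B5: {m,t,y}→{t,y}
  live B6: {t}→{t,y}
  live B7: {t,y}→∅

Interference:
  f: {m,r,t,u,y}
  m: {f,r,t,u,y}
  r: {f,m,t,y}
  t: {f,m,r,u,y}
  u: {f,m,t,y}
  y: {f,m,r,t,u}

Colouring:
  clique {f,m,r,t,y} ⇒ need ≥ 5
  5-colouring: R0={f}  R1={m}  R2={t}  R3={y}  R4={r,u}
  χ = 5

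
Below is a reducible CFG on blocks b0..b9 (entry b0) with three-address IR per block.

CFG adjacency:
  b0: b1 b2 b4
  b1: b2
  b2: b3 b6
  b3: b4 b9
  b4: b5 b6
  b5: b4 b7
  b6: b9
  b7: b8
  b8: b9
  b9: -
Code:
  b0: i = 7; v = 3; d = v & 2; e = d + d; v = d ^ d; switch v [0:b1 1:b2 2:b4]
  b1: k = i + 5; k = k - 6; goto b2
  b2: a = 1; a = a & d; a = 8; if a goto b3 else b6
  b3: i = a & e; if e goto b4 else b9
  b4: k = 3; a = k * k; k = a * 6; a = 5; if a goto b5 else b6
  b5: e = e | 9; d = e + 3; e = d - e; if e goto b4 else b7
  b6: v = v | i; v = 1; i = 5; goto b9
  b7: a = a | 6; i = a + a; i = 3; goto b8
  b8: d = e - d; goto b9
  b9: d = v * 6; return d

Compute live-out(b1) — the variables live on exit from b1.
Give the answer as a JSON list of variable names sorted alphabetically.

Answer: ["d", "e", "i", "v"]

Analysis:
def/use:
  b0: {d,e,i,v} / ∅
  b1: {k} / {i}
  b2: {a} / {d}
  b3: {i} / {a,e}
  b4: {a,k} / ∅
  b5: {d,e} / {e}
  b6: {i,v} / {i,v}
  b7: {a,i} / {a}
  b8: {d} / {d,e}
  b9: {d} / {v}

Backward fixpoint:
  b0 li=∅ lo={d,e,i,v}
  b1 li={d,e,i,v} lo={d,e,i,v}
  b2 li={d,e,i,v} lo={a,e,i,v}
  b3 li={a,e,v} lo={e,i,v}
  b4 li={e,i,v} lo={a,e,i,v}
  b5 li={a,e,i,v} lo={a,d,e,i,v}
  b6 li={i,v} lo={v}
  b7 li={a,d,e,v} lo={d,e,v}
  b8 li={d,e,v} lo={v}
  b9 li={v} lo=∅

live-out(b1) = ["d", "e", "i", "v"]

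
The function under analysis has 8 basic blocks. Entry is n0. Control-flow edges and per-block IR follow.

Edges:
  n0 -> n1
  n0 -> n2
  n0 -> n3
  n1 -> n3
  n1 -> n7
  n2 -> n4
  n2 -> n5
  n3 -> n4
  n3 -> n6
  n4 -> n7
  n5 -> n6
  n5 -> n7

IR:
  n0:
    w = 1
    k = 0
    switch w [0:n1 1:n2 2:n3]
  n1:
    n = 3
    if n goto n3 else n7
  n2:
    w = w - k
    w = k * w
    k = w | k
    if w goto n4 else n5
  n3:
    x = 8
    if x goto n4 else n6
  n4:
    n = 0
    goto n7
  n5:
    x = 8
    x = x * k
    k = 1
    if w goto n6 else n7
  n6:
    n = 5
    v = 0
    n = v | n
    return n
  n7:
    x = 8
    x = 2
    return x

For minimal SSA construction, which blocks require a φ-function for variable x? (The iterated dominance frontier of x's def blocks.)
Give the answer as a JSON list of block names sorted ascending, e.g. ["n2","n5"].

idom tree: n1←n0 n2←n0 n3←n0 n4←n0 n5←n2 n6←n0 n7←n0
Join-block Dom:
  n3: preds {n0,n1}: {n0} ∩ {n0,n1} = {n0}; idom=n0
  n4: preds {n2,n3}: {n0,n2} ∩ {n0,n3} = {n0}; idom=n0
  n6: preds {n3,n5}: {n0,n3} ∩ {n0,n2,n5} = {n0}; idom=n0
  n7: preds {n1,n4,n5}: {n0,n1} ∩ {n0,n4} ∩ {n0,n2,n5} = {n0}; idom=n0

DF walk-up:
  join n3 pred n0: · stop@n0
  join n3 pred n1: n1 stop@n0
  join n4 pred n2: n2 stop@n0
  join n4 pred n3: n3 stop@n0
  join n6 pred n3: n3 stop@n0
  join n6 pred n5: n5→n2 stop@n0
  join n7 pred n1: n1 stop@n0
  join n7 pred n4: n4 stop@n0
  join n7 pred n5: n5→n2 stop@n0
  n0: DF=∅
  n1: DF={n3,n7}
  n2: DF={n4,n6,n7}
  n3: DF={n4,n6}
  n4: DF={n7}
  n5: DF={n6,n7}
  n6: DF=∅
  n7: DF=∅

φ for x: defs {n3,n5,n7}
  DF⁺ = {n4,n6,n7}

Answer: ["n4", "n6", "n7"]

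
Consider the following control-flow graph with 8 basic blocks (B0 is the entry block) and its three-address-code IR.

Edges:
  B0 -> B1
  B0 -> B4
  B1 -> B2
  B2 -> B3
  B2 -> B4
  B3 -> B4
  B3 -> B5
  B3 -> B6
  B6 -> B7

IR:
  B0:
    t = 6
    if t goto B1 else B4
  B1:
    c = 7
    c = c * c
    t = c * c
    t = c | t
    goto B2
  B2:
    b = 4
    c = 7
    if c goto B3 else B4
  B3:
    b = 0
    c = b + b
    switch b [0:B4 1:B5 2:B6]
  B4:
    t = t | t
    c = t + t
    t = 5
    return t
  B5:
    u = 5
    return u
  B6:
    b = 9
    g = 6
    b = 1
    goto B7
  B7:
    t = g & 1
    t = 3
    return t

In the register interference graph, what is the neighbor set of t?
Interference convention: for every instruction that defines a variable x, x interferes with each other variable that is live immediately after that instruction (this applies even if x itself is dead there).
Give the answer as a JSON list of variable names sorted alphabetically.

def/use:
  B0 def {t} use ∅
  B1 def {c,t} use ∅
  B2 def {b,c} use ∅
  B3 def {b,c} use ∅
  B4 def {c,t} use {t}
  B5 def {u} use ∅
  B6 def {b,g} use ∅
  B7 def {t} use {g}

Liveness:
  B0: in=∅ out={t}
  B1: in=∅ out={t}
  B2: in={t} out={t}
  B3: in={t} out={t}
  B4: in={t} out=∅
  B5: in=∅ out=∅
  B6: in=∅ out={g}
  B7: in={g} out=∅

Interfere edges:
  b↔{c,g,t}
  c↔{b,t}
  g↔{b}
  t↔{b,c}
  u↔∅

N(t) = ["b", "c"]

Answer: ["b", "c"]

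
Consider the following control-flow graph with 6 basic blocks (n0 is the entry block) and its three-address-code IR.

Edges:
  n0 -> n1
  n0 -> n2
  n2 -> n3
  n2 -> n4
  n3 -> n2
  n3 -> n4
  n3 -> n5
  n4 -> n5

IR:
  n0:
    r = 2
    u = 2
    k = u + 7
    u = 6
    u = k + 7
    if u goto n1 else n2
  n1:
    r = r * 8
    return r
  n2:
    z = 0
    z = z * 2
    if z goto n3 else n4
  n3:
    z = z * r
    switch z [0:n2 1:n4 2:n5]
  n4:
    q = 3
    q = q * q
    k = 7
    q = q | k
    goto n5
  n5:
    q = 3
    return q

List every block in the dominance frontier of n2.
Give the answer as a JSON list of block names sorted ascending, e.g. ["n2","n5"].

Answer: ["n2"]

Analysis:
idom tree: n1←n0 n2←n0 n3←n2 n4←n2 n5←n2
Join-block Dom:
  n2: preds {n0,n3}: {n0} ∩ {n0,n2,n3} = {n0}; idom=n0
  n4: preds {n2,n3}: {n0,n2} ∩ {n0,n2,n3} = {n0,n2}; idom=n2
  n5: preds {n3,n4}: {n0,n2,n3} ∩ {n0,n2,n4} = {n0,n2}; idom=n2

DF walk-up:
  n2←n0: walk · to n0
  n2←n3: walk n3→n2 to n0
  n4←n2: walk · to n2
  n4←n3: walk n3 to n2
  n5←n3: walk n3 to n2
  n5←n4: walk n4 to n2
  n0: DF=∅
  n1: DF=∅
  n2: DF={n2}
  n3: DF={n2,n4,n5}
  n4: DF={n5}
  n5: DF=∅

DF(n2) = ["n2"]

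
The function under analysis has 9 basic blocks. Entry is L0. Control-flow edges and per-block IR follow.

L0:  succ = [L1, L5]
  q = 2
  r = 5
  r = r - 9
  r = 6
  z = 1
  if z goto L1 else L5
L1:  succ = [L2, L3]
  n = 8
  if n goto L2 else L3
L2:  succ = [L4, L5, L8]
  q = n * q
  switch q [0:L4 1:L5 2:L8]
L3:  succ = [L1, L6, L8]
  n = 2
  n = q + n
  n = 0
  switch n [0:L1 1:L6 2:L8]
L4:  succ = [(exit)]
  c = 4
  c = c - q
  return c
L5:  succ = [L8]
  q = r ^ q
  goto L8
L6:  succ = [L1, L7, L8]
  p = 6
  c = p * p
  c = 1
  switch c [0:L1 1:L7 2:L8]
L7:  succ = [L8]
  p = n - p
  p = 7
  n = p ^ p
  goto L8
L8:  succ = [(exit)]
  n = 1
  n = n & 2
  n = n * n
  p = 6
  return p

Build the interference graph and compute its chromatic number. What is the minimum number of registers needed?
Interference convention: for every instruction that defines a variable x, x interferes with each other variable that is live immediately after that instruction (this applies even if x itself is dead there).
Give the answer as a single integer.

Block summaries:
  L0 def {q,r,z} use ∅
  L1 def {n} use ∅
  L2 def {q} use {n,q}
  L3 def {n} use {q}
  L4 def {c} use {q}
  L5 def {q} use {q,r}
  L6 def {c,p} use ∅
  L7 def {n,p} use {n,p}
  L8 def {n,p} use ∅

Live sets:
  live L0: ∅→{q,r}
  live L1: {q,r}→{n,q,r}
  live L2: {n,q,r}→{q,r}
  live L3: {q,r}→{n,q,r}
  live L4: {q}→∅
  live L5: {q,r}→∅
  live L6: {n,q,r}→{n,p,q,r}
  live L7: {n,p}→∅
  live L8: ∅→∅

Interference:
  c↔{n,p,q,r}
  n↔{c,p,q,r}
  p↔{c,n,q,r}
  q↔{c,n,p,r,z}
  r↔{c,n,p,q,z}
  z↔{q,r}

Registers:
  clique {c,n,p,q,r} ⇒ need ≥ 5
  5-colouring: c0={q}  c1={r}  c2={c,z}  c3={n}  c4={p}
  χ = 5

Answer: 5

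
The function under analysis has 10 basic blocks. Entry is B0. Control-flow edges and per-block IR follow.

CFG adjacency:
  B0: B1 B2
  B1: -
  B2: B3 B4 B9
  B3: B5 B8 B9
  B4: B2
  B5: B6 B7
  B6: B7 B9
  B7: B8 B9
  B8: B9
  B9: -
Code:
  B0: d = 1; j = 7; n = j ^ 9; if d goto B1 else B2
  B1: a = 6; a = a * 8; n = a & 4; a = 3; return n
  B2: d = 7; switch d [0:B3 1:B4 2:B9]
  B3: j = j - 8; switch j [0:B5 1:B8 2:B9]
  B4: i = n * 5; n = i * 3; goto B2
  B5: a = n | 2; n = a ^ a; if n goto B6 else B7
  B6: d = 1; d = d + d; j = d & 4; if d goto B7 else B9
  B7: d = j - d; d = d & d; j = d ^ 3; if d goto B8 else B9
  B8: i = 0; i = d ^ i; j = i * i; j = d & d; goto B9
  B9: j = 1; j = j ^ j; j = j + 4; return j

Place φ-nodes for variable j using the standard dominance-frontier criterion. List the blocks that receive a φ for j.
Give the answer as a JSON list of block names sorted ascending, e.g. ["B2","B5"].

Answer: ["B7", "B8", "B9"]

Derivation:
idom tree: B1←B0 B2←B0 B3←B2 B4←B2 B5←B3 B6←B5 B7←B5 B8←B3 B9←B2
Join-block Dom:
  B2: preds {B0,B4}: {B0} ∩ {B0,B2,B4} = {B0}; idom=B0
  B7: preds {B5,B6}: {B0,B2,B3,B5} ∩ {B0,B2,B3,B5,B6} = {B0,B2,B3,B5}; idom=B5
  B8: preds {B3,B7}: {B0,B2,B3} ∩ {B0,B2,B3,B5,B7} = {B0,B2,B3}; idom=B3
  B9: preds {B2,B3,B6,B7,B8}: {B0,B2} ∩ {B0,B2,B3} ∩ {B0,B2,B3,B5,B6} ∩ {B0,B2,B3,B5,B7} ∩ {B0,B2,B3,B8} = {B0,B2}; idom=B2

DF derivation:
  B2←B0: walk · to B0
  B2←B4: walk B4→B2 to B0
  B7←B5: walk · to B5
  B7←B6: walk B6 to B5
  B8←B3: walk · to B3
  B8←B7: walk B7→B5 to B3
  B9←B2: walk · to B2
  B9←B3: walk B3 to B2
  B9←B6: walk B6→B5→B3 to B2
  B9←B7: walk B7→B5→B3 to B2
  B9←B8: walk B8→B3 to B2
  DF(B0)=∅
  DF(B1)=∅
  DF(B2)={B2}
  DF(B3)={B9}
  DF(B4)={B2}
  DF(B5)={B8,B9}
  DF(B6)={B7,B9}
  DF(B7)={B8,B9}
  DF(B8)={B9}
  DF(B9)=∅

φ for j: defs {B0,B3,B6,B7,B8,B9}
  DF⁺ = {B7,B8,B9}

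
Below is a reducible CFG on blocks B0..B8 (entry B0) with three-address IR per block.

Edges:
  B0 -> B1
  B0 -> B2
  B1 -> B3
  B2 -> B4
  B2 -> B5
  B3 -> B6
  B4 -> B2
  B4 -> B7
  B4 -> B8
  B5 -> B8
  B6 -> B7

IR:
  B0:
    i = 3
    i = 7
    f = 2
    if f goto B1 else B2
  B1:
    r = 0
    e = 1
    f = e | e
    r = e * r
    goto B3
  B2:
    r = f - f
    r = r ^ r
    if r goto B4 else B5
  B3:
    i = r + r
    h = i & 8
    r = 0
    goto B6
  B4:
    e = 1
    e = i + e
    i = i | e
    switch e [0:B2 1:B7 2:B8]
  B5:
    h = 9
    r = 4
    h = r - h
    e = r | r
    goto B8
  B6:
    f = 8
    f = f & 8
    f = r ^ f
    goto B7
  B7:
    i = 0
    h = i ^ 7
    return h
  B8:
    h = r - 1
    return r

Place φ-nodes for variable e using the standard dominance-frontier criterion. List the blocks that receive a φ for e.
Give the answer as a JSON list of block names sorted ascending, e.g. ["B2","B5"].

idom tree: B1←B0 B2←B0 B3←B1 B4←B2 B5←B2 B6←B3 B7←B0 B8←B2
Dom at joins:
  B2: preds {B0,B4}: {B0} ∩ {B0,B2,B4} = {B0}; idom=B0
  B7: preds {B4,B6}: {B0,B2,B4} ∩ {B0,B1,B3,B6} = {B0}; idom=B0
  B8: preds {B4,B5}: {B0,B2,B4} ∩ {B0,B2,B5} = {B0,B2}; idom=B2

DF derivation:
  join B2 pred B0: · stop@B0
  join B2 pred B4: B4→B2 stop@B0
  join B7 pred B4: B4→B2 stop@B0
  join B7 pred B6: B6→B3→B1 stop@B0
  join B8 pred B4: B4 stop@B2
  join B8 pred B5: B5 stop@B2
  B0: DF=∅
  B1: DF={B7}
  B2: DF={B2,B7}
  B3: DF={B7}
  B4: DF={B2,B7,B8}
  B5: DF={B8}
  B6: DF={B7}
  B7: DF=∅
  B8: DF=∅

φ for e: defs {B1,B4,B5}
  DF⁺ = {B2,B7,B8}

Answer: ["B2", "B7", "B8"]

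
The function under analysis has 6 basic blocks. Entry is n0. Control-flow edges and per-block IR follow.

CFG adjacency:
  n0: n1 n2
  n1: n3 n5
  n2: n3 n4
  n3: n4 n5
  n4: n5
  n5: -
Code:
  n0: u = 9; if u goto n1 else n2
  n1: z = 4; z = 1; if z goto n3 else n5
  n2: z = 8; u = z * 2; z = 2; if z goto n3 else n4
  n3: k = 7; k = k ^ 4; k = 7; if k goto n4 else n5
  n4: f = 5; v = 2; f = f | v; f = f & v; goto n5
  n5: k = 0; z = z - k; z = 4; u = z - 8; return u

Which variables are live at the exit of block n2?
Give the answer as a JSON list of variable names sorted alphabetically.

Block summaries:
  n0 def {u} use ∅
  n1 def {z} use ∅
  n2 def {u,z} use ∅
  n3 def {k} use ∅
  n4 def {f,v} use ∅
  n5 def {k,u,z} use {z}

Liveness:
  n0: in=∅ out=∅
  n1: in=∅ out={z}
  n2: in=∅ out={z}
  n3: in={z} out={z}
  n4: in={z} out={z}
  n5: in={z} out=∅

live-out(n2) = ["z"]

Answer: ["z"]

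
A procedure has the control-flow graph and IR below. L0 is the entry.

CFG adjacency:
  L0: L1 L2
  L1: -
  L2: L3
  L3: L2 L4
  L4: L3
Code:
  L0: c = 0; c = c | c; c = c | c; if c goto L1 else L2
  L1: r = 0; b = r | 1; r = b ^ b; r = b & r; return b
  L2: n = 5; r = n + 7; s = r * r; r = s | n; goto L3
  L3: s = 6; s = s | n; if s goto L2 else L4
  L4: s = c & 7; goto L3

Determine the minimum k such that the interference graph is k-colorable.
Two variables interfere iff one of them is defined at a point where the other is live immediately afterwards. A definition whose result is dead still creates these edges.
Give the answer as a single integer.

Answer: 3

Working:
def/use:
  L0 def {c} use ∅
  L1 def {b,r} use ∅
  L2 def {n,r,s} use ∅
  L3 def {s} use {n}
  L4 def {s} use {c}

Live sets:
  L0 li=∅ lo={c}
  L1 li=∅ lo=∅
  L2 li={c} lo={c,n}
  L3 li={c,n} lo={c,n}
  L4 li={c,n} lo={c,n}

Conflict graph:
  b↔{r}
  c↔{n,r,s}
  n↔{c,r,s}
  r↔{b,c,n}
  s↔{c,n}

Chromatic number:
  {c,n,r} pairwise interfere (3-clique) ⇒ χ ≥ 3
  assign b→c0 c→c0 n→c1 r→c2 s→c2 — no edge inside a register ⇒ χ ≤ 3
  χ = 3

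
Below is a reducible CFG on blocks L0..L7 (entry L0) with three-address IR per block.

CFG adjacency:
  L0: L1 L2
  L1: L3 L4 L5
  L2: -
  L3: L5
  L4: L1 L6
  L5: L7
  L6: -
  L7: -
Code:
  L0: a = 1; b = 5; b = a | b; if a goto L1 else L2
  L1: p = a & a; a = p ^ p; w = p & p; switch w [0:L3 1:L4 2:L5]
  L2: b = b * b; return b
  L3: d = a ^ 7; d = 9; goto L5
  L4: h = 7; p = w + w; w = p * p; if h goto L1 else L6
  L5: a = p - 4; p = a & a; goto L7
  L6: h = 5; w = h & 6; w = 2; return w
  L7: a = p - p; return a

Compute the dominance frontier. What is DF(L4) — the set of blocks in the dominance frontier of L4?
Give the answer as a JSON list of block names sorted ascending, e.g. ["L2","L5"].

Answer: ["L1"]

Derivation:
idom tree: L1←L0 L2←L0 L3←L1 L4←L1 L5←L1 L6←L4 L7←L5
Dom∩ at merges:
  L1: preds {L0,L4}: {L0} ∩ {L0,L1,L4} = {L0}; idom=L0
  L5: preds {L1,L3}: {L0,L1} ∩ {L0,L1,L3} = {L0,L1}; idom=L1

DF derivation:
  join L1 pred L0: · stop@L0
  join L1 pred L4: L4→L1 stop@L0
  join L5 pred L1: · stop@L1
  join L5 pred L3: L3 stop@L1
  DF(L0)=∅
  DF(L1)={L1}
  DF(L2)=∅
  DF(L3)={L5}
  DF(L4)={L1}
  DF(L5)=∅
  DF(L6)=∅
  DF(L7)=∅

DF(L4) = ["L1"]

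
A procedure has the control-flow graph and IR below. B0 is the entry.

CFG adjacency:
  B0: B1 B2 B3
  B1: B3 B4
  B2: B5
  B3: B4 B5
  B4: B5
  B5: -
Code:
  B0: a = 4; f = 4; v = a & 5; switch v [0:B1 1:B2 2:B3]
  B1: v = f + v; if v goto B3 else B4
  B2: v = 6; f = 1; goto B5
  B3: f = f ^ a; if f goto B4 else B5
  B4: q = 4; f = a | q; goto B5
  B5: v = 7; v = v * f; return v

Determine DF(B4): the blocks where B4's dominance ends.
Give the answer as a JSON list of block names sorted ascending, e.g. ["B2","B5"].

idom tree: B1←B0 B2←B0 B3←B0 B4←B0 B5←B0
Dom at joins:
  B3: preds {B0,B1}: {B0} ∩ {B0,B1} = {B0}; idom=B0
  B4: preds {B1,B3}: {B0,B1} ∩ {B0,B3} = {B0}; idom=B0
  B5: preds {B2,B3,B4}: {B0,B2} ∩ {B0,B3} ∩ {B0,B4} = {B0}; idom=B0

Frontier:
  B3←B0: walk · to B0
  B3←B1: walk B1 to B0
  B4←B1: walk B1 to B0
  B4←B3: walk B3 to B0
  B5←B2: walk B2 to B0
  B5←B3: walk B3 to B0
  B5←B4: walk B4 to B0
  B0: DF=∅
  B1: DF={B3,B4}
  B2: DF={B5}
  B3: DF={B4,B5}
  B4: DF={B5}
  B5: DF=∅

DF(B4) = ["B5"]

Answer: ["B5"]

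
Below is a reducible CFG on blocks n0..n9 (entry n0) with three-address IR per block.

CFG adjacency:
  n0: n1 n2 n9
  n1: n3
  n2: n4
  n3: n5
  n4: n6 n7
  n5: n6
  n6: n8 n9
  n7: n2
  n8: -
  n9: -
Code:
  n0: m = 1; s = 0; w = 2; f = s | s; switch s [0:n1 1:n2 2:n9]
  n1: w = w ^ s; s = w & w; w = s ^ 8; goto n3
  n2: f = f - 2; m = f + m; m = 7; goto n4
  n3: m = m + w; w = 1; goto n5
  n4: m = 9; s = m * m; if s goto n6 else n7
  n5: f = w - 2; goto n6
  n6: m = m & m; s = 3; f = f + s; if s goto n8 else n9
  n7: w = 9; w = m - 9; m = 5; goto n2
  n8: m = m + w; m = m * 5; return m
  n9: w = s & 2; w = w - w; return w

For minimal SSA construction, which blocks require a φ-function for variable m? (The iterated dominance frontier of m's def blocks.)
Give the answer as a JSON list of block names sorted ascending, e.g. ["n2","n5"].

idom tree: n1←n0 n2←n0 n3←n1 n4←n2 n5←n3 n6←n0 n7←n4 n8←n6 n9←n0
Dom at joins:
  n2: preds {n0,n7}: {n0} ∩ {n0,n2,n4,n7} = {n0}; idom=n0
  n6: preds {n4,n5}: {n0,n2,n4} ∩ {n0,n1,n3,n5} = {n0}; idom=n0
  n9: preds {n0,n6}: {n0} ∩ {n0,n6} = {n0}; idom=n0

DF walk-up:
  join n2 pred n0: · stop@n0
  join n2 pred n7: n7→n4→n2 stop@n0
  join n6 pred n4: n4→n2 stop@n0
  join n6 pred n5: n5→n3→n1 stop@n0
  join n9 pred n0: · stop@n0
  join n9 pred n6: n6 stop@n0
  DF(n0)=∅
  DF(n1)={n6}
  DF(n2)={n2,n6}
  DF(n3)={n6}
  DF(n4)={n2,n6}
  DF(n5)={n6}
  DF(n6)={n9}
  DF(n7)={n2}
  DF(n8)=∅
  DF(n9)=∅

φ for m: defs {n0,n2,n3,n4,n6,n7,n8}
  DF⁺ = {n2,n6,n9}

Answer: ["n2", "n6", "n9"]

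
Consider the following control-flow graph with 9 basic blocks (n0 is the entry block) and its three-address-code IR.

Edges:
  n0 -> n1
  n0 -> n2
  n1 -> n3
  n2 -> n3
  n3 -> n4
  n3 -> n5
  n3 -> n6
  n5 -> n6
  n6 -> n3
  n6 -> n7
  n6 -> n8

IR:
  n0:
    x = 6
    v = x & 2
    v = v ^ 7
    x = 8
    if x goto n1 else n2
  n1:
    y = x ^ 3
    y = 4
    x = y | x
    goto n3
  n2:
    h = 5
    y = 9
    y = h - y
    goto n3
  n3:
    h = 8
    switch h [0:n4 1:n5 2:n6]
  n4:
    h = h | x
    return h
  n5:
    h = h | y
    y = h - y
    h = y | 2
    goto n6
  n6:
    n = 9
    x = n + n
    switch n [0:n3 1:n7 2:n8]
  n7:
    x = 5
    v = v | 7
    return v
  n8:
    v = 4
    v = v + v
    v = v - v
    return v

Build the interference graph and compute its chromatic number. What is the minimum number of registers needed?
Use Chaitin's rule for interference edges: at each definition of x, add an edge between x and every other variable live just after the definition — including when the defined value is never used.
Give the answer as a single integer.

Answer: 4

Derivation:
Block summaries:
  n0 def {v,x} use ∅
  n1 def {x,y} use {x}
  n2 def {h,y} use ∅
  n3 def {h} use ∅
  n4 def {h} use {h,x}
  n5 def {h,y} use {h,y}
  n6 def {n,x} use ∅
  n7 def {v,x} use {v}
  n8 def {v} use ∅

Live sets:
  n0 li=∅ lo={v,x}
  n1 li={v,x} lo={v,x,y}
  n2 li={v,x} lo={v,x,y}
  n3 li={v,x,y} lo={h,v,x,y}
  n4 li={h,x} lo=∅
  n5 li={h,v,y} lo={v,y}
  n6 li={v,y} lo={v,x,y}
  n7 li={v} lo=∅
  n8 li=∅ lo=∅

Interference:
  h↔{v,x,y}
  n↔{v,x,y}
  v↔{h,n,x,y}
  x↔{h,n,v,y}
  y↔{h,n,v,x}

Registers:
  {h,v,x,y} pairwise interfere (4-clique) ⇒ χ ≥ 4
  4-colouring: r0={v}  r1={x}  r2={y}  r3={h,n}
  χ = 4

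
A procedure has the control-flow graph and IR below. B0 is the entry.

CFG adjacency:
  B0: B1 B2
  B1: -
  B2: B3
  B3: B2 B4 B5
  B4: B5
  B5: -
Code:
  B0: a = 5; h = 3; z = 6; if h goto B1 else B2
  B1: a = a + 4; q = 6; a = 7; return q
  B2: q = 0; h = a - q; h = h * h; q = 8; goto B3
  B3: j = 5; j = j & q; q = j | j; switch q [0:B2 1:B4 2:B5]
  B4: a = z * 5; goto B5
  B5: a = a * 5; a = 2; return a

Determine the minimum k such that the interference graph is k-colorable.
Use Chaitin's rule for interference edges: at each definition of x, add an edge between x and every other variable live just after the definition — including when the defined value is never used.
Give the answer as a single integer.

Answer: 4

Analysis:
Per-block:
  B0: def={a,h,z} ue=∅
  B1: def={a,q} ue={a}
  B2: def={h,q} ue={a}
  B3: def={j,q} ue={q}
  B4: def={a} ue={z}
  B5: def={a} ue={a}

Live sets:
  B0: in=∅ out={a,z}
  B1: in={a} out=∅
  B2: in={a,z} out={a,q,z}
  B3: in={a,q,z} out={a,z}
  B4: in={z} out={a}
  B5: in={a} out=∅

Conflict graph:
  a: {h,j,q,z}
  h: {a,z}
  j: {a,q,z}
  q: {a,j,z}
  z: {a,h,j,q}

Colouring:
  clique {a,j,q,z} ⇒ need ≥ 4
  assign a→r0 h→r2 j→r2 q→r3 z→r1 — no edge inside a register ⇒ χ ≤ 4
  χ = 4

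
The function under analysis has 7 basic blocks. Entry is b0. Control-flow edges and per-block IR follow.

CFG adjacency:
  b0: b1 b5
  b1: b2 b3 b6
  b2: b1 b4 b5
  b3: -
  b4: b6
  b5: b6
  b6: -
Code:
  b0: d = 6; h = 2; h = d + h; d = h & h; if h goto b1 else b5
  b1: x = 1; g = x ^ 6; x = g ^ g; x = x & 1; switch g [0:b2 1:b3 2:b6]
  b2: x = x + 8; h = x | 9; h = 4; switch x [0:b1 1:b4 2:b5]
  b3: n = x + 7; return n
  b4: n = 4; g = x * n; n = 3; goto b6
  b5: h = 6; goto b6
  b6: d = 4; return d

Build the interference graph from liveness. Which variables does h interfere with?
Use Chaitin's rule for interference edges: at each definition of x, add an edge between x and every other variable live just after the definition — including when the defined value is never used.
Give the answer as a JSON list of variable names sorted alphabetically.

Block summaries:
  b0: def={d,h} ue=∅
  b1: def={g,x} ue=∅
  b2: def={h,x} ue={x}
  b3: def={n} ue={x}
  b4: def={g,n} ue={x}
  b5: def={h} ue=∅
  b6: def={d} ue=∅

Live sets:
  b0 li=∅ lo=∅
  b1 li=∅ lo={x}
  b2 li={x} lo={x}
  b3 li={x} lo=∅
  b4 li={x} lo=∅
  b5 li=∅ lo=∅
  b6 li=∅ lo=∅

Interference:
  d: {h}
  g: {x}
  h: {d,x}
  n: {x}
  x: {g,h,n}

N(h) = ["d", "x"]

Answer: ["d", "x"]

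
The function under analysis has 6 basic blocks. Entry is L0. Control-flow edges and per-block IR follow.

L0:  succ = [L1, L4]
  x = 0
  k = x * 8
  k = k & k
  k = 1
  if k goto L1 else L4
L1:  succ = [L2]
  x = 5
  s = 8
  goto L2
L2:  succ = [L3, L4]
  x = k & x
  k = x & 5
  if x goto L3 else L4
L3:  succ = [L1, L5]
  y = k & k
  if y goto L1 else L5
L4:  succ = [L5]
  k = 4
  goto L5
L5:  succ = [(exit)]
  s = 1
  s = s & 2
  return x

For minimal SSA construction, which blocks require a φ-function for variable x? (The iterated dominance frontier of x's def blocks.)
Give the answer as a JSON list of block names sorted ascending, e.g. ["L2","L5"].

Answer: ["L1", "L4", "L5"]

Working:
idom tree: L1←L0 L2←L1 L3←L2 L4←L0 L5←L0
Dom at joins:
  L1: preds {L0,L3}: {L0} ∩ {L0,L1,L2,L3} = {L0}; idom=L0
  L4: preds {L0,L2}: {L0} ∩ {L0,L1,L2} = {L0}; idom=L0
  L5: preds {L3,L4}: {L0,L1,L2,L3} ∩ {L0,L4} = {L0}; idom=L0

DF walk-up:
  L1←L0: walk · to L0
  L1←L3: walk L3→L2→L1 to L0
  L4←L0: walk · to L0
  L4←L2: walk L2→L1 to L0
  L5←L3: walk L3→L2→L1 to L0
  L5←L4: walk L4 to L0
  L0 → ∅
  L1 → {L1,L4,L5}
  L2 → {L1,L4,L5}
  L3 → {L1,L5}
  L4 → {L5}
  L5 → ∅

φ for x: defs {L0,L1,L2}
  DF⁺ = {L1,L4,L5}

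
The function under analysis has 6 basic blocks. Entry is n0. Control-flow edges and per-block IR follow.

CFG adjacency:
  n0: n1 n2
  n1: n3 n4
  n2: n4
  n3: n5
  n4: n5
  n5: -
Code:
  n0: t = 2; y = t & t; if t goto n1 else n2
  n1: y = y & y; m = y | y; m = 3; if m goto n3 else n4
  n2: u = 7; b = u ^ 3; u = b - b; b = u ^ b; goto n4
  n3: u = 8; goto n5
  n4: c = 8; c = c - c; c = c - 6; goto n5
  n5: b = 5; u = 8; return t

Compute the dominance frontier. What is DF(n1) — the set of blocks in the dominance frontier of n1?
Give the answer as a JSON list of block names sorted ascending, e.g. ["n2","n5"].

Answer: ["n4", "n5"]

Working:
idom tree: n1←n0 n2←n0 n3←n1 n4←n0 n5←n0
Join-block Dom:
  n4: preds {n1,n2}: {n0,n1} ∩ {n0,n2} = {n0}; idom=n0
  n5: preds {n3,n4}: {n0,n1,n3} ∩ {n0,n4} = {n0}; idom=n0

DF walk-up:
  join n4 pred n1: n1 stop@n0
  join n4 pred n2: n2 stop@n0
  join n5 pred n3: n3→n1 stop@n0
  join n5 pred n4: n4 stop@n0
  n0: DF=∅
  n1: DF={n4,n5}
  n2: DF={n4}
  n3: DF={n5}
  n4: DF={n5}
  n5: DF=∅

DF(n1) = ["n4", "n5"]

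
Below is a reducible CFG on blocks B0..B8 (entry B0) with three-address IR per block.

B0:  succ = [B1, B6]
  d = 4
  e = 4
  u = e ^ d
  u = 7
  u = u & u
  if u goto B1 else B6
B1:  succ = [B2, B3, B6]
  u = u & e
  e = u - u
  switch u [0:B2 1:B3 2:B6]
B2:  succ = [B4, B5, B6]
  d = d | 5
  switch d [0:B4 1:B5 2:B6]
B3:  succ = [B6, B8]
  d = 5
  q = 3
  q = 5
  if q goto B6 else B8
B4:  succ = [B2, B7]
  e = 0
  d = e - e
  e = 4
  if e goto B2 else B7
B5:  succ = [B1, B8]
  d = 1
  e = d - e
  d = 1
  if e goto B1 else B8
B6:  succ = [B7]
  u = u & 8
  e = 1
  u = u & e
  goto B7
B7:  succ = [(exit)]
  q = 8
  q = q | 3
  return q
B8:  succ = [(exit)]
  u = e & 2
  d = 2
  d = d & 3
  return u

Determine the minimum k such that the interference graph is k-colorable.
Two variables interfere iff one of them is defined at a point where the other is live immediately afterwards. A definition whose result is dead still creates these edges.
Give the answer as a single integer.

Block summaries:
  B0: {d,e,u} / ∅
  B1: {e,u} / {e,u}
  B2: {d} / {d}
  B3: {d,q} / ∅
  B4: {d,e} / ∅
  B5: {d,e} / {e}
  B6: {e,u} / {u}
  B7: {q} / ∅
  B8: {d,u} / {e}

Live sets:
  B0: in=∅ out={d,e,u}
  B1: in={d,e,u} out={d,e,u}
  B2: in={d,e,u} out={e,u}
  B3: in={e,u} out={e,u}
  B4: in={u} out={d,e,u}
  B5: in={e,u} out={d,e,u}
  B6: in={u} out=∅
  B7: in=∅ out=∅
  B8: in={e} out=∅

Interference:
  d: {e,u}
  e: {d,q,u}
  q: {e,u}
  u: {d,e,q}

Chromatic number:
  lower bound: {d,e,u} mutually conflict ⇒ χ ≥ 3
  assign d→R2 e→R0 q→R2 u→R1 — no edge inside a register ⇒ χ ≤ 3
  χ = 3

Answer: 3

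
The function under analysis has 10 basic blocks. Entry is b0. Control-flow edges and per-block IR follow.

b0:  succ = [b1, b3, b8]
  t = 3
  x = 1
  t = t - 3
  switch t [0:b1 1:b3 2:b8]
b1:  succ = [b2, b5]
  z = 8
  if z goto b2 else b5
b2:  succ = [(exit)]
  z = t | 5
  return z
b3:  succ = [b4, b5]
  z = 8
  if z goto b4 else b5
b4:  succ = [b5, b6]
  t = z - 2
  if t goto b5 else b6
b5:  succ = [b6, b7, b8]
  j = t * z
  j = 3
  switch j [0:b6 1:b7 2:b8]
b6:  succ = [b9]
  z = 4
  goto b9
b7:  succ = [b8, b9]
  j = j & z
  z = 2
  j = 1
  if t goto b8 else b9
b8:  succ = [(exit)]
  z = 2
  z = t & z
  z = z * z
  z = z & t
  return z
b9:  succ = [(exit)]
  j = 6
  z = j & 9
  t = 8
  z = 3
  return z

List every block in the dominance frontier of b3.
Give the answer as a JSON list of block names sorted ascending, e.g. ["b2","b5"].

Answer: ["b5", "b6"]

Working:
idom tree: b1←b0 b2←b1 b3←b0 b4←b3 b5←b0 b6←b0 b7←b5 b8←b0 b9←b0
Dom at joins:
  b5: preds {b1,b3,b4}: {b0,b1} ∩ {b0,b3} ∩ {b0,b3,b4} = {b0}; idom=b0
  b6: preds {b4,b5}: {b0,b3,b4} ∩ {b0,b5} = {b0}; idom=b0
  b8: preds {b0,b5,b7}: {b0} ∩ {b0,b5} ∩ {b0,b5,b7} = {b0}; idom=b0
  b9: preds {b6,b7}: {b0,b6} ∩ {b0,b5,b7} = {b0}; idom=b0

Frontier:
  b5←b1: walk b1 to b0
  b5←b3: walk b3 to b0
  b5←b4: walk b4→b3 to b0
  b6←b4: walk b4→b3 to b0
  b6←b5: walk b5 to b0
  b8←b0: walk · to b0
  b8←b5: walk b5 to b0
  b8←b7: walk b7→b5 to b0
  b9←b6: walk b6 to b0
  b9←b7: walk b7→b5 to b0
  b0 → ∅
  b1 → {b5}
  b2 → ∅
  b3 → {b5,b6}
  b4 → {b5,b6}
  b5 → {b6,b8,b9}
  b6 → {b9}
  b7 → {b8,b9}
  b8 → ∅
  b9 → ∅

DF(b3) = ["b5", "b6"]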